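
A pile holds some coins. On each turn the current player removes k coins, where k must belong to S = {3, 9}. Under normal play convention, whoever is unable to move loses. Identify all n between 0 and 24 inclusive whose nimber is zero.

0, 1, 2, 6, 7, 8, 12, 13, 14, 18, 19, 20, 24

G(0) = 0
G(1) = mex{} = 0
G(2) = mex{} = 0
G(3) = mex{0} = 1
G(4) = mex{0} = 1
G(5) = mex{0} = 1
G(6) = mex{1} = 0
G(7) = mex{1} = 0
G(8) = mex{1} = 0
G(9) = mex{0,0} = 1
G(10) = mex{0,0} = 1
G(11) = mex{0,0} = 1
G(12) = mex{1,1} = 0
G(13) = mex{1,1} = 0
G(14) = mex{1,1} = 0
G(15) = mex{0,0} = 1
G(16) = mex{0,0} = 1
G(17) = mex{0,0} = 1
G(18) = mex{1,1} = 0
G(19) = mex{1,1} = 0
G(20) = mex{1,1} = 0
G(21) = mex{0,0} = 1
G(22) = mex{0,0} = 1
G(23) = mex{0,0} = 1
G(24) = mex{1,1} = 0
P-positions are exactly the n with G(n) = 0.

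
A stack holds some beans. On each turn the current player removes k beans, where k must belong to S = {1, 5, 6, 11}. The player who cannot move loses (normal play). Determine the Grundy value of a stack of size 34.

n :  0  1  2  3  4  5  6  7  8  9 10 11 12 13 14 15 16 17 18 19 20 21 22 23 24 25 26 27 28 29 30 31 32 33 34
G :  0  1  0  1  0  1  2  3  2  3  2  3  0  1  0  1  0  1  2  3  2  3  2  3  0  1  0  1  0  1  2  3  2  3  2

2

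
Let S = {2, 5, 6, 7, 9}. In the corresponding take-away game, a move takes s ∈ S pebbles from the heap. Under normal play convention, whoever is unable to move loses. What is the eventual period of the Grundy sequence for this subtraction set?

26

G(0) = 0
G(1) = mex{} = 0
G(2) = mex{0} = 1
G(3) = mex{0} = 1
G(4) = mex{1} = 0
G(5) = mex{1,0} = 2
G(6) = mex{0,0,0} = 1
G(7) = mex{2,1,0,0} = 3
G(8) = mex{1,1,1,0} = 2
G(9) = mex{3,0,1,1,0} = 2
G(10) = mex{2,2,0,1,0} = 3
G(11) = mex{2,1,2,0,1} = 3
G(12) = mex{3,3,1,2,1} = 0
G(13) = mex{3,2,3,1,0} = 4
G(14) = mex{0,2,2,3,2} = 1
G(15) = mex{4,3,2,2,1} = 0
G(16) = mex{1,3,3,2,3} = 0
G(17) = mex{0,0,3,3,2} = 1
G(18) = mex{0,4,0,3,2} = 1
G(19) = mex{1,1,4,0,3} = 2
G(20) = mex{1,0,1,4,3} = 2
G(21) = mex{2,0,0,1,0} = 3
G(22) = mex{2,1,0,0,4} = 3
G(23) = mex{3,1,1,0,1} = 2
G(24) = mex{3,2,1,1,0} = 4
G(25) = mex{2,2,2,1,0} = 3
G(26) = mex{4,3,2,2,1} = 0
G(27) = mex{3,3,3,2,1} = 0
G(28) = mex{0,2,3,3,2} = 1
G(29) = mex{0,4,2,3,2} = 1
G(30) = mex{1,3,4,2,3} = 0
G(31) = mex{1,0,3,4,3} = 2
G(32) = mex{0,0,0,3,2} = 1
G(33) = mex{2,1,0,0,4} = 3
G(34) = mex{1,1,1,0,3} = 2
G(35) = mex{3,0,1,1,0} = 2
G(36) = mex{2,2,0,1,0} = 3
G(37) = mex{2,1,2,0,1} = 3
G(38) = mex{3,3,1,2,1} = 0
G(39) = mex{3,2,3,1,0} = 4
G(40) = mex{0,2,2,3,2} = 1
G(41) = mex{4,3,2,2,1} = 0
G(42) = mex{1,3,3,2,3} = 0
G(43) = mex{0,0,3,3,2} = 1
G(44) = mex{0,4,0,3,2} = 1
G(45) = mex{1,1,4,0,3} = 2
G(46) = mex{1,0,1,4,3} = 2
G(47) = mex{2,0,0,1,0} = 3
G(48) = mex{2,1,0,0,4} = 3
G(49) = mex{3,1,1,0,1} = 2
G(50) = mex{3,2,1,1,0} = 4
G(51) = mex{2,2,2,1,0} = 3
G(52) = mex{4,3,2,2,1} = 0
G(53) = mex{3,3,3,2,1} = 0
G(n+26) = G(n) holds for n = 0,…,8 (a full window of length max(S) = 9), so the sequence is purely periodic with period 26.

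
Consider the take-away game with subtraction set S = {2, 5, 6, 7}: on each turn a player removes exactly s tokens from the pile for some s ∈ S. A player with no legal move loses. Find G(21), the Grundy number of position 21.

2

G(0) = 0
G(1) = mex{} = 0
G(2) = mex{0} = 1
G(3) = mex{0} = 1
G(4) = mex{1} = 0
G(5) = mex{1,0} = 2
G(6) = mex{0,0,0} = 1
G(7) = mex{2,1,0,0} = 3
G(8) = mex{1,1,1,0} = 2
G(9) = mex{3,0,1,1} = 2
G(10) = mex{2,2,0,1} = 3
G(11) = mex{2,1,2,0} = 3
G(12) = mex{3,3,1,2} = 0
G(13) = mex{3,2,3,1} = 0
G(14) = mex{0,2,2,3} = 1
G(15) = mex{0,3,2,2} = 1
G(16) = mex{1,3,3,2} = 0
G(17) = mex{1,0,3,3} = 2
G(18) = mex{0,0,0,3} = 1
G(19) = mex{2,1,0,0} = 3
G(20) = mex{1,1,1,0} = 2
G(21) = mex{3,0,1,1} = 2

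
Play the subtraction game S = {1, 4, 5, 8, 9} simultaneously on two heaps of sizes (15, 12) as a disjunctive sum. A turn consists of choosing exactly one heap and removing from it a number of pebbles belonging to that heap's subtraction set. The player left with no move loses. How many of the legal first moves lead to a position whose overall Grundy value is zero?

2

All heaps use S = {1, 4, 5, 8, 9}:
G(0) = 0
G(1) = mex{0} = 1
G(2) = mex{1} = 0
G(3) = mex{0} = 1
G(4) = mex{1,0} = 2
G(5) = mex{2,1,0} = 3
G(6) = mex{3,0,1} = 2
G(7) = mex{2,1,0} = 3
G(8) = mex{3,2,1,0} = 4
G(9) = mex{4,3,2,1,0} = 5
G(10) = mex{5,2,3,0,1} = 4
G(11) = mex{4,3,2,1,0} = 5
G(12) = mex{5,4,3,2,1} = 0
G(13) = mex{0,5,4,3,2} = 1
G(14) = mex{1,4,5,2,3} = 0
G(15) = mex{0,5,4,3,2} = 1
Heap A: G(15) = 1.
Heap B: G(12) = 0.
Combined Grundy value = 1 ⊕ 0 = 1.
A winning move leaves total XOR = 0, i.e. changes one component's Grundy value g to g ⊕ X where X is the current total.
Heap A: need g' = 1⊕1 = 0. Options: 15−1→G=0, 15−4→G=5, 15−5→G=4, 15−8→G=3, 15−9→G=2. Hits: 1.
Heap B: need g' = 0⊕1 = 1. Options: 12−1→G=5, 12−4→G=4, 12−5→G=3, 12−8→G=2, 12−9→G=1. Hits: 1.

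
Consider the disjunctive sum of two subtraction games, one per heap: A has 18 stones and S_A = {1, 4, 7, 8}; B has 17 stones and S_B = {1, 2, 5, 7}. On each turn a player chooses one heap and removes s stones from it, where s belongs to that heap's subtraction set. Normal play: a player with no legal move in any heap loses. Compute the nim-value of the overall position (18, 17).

0

Heap A, S = {1, 4, 7, 8}:
n :  0  1  2  3  4  5  6  7  8  9 10 11 12 13 14 15 16 17 18
G :  0  1  0  1  2  0  1  2  3  2  3  0  1  3  0  1  0  1  2
G_A(18) = 2.
Heap B, S = {1, 2, 5, 7}:
G(0) = 0
G(1) = mex{0} = 1
G(2) = mex{1,0} = 2
G(3) = mex{2,1} = 0
G(4) = mex{0,2} = 1
G(5) = mex{1,0,0} = 2
G(6) = mex{2,1,1} = 0
G(7) = mex{0,2,2,0} = 1
G(8) = mex{1,0,0,1} = 2
G(9) = mex{2,1,1,2} = 0
G(10) = mex{0,2,2,0} = 1
G(11) = mex{1,0,0,1} = 2
G(12) = mex{2,1,1,2} = 0
G(13) = mex{0,2,2,0} = 1
G(14) = mex{1,0,0,1} = 2
G(15) = mex{2,1,1,2} = 0
G(16) = mex{0,2,2,0} = 1
G(17) = mex{1,0,0,1} = 2
G_B(17) = 2.
Combined Grundy value = 2 ⊕ 2 = 0.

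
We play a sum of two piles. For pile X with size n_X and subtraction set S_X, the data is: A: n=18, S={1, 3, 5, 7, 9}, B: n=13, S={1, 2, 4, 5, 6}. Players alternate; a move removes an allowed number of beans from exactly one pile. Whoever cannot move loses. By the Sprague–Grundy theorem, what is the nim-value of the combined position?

Pile A, S = {1, 3, 5, 7, 9}:
n :  0  1  2  3  4  5  6  7  8  9 10 11 12 13 14 15 16 17 18
G :  0  1  0  1  0  1  0  1  0  1  0  1  0  1  0  1  0  1  0
G_A(18) = 0.
Pile B, S = {1, 2, 4, 5, 6}:
n :  0  1  2  3  4  5  6  7  8  9 10 11 12 13
G :  0  1  2  0  1  2  3  4  5  3  0  1  2  0
G_B(13) = 0.
Combined Grundy value = 0 ⊕ 0 = 0.

0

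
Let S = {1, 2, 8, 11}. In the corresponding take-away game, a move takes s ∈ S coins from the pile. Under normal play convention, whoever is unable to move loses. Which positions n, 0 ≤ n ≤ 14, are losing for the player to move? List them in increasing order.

0, 3, 6, 9, 12

G(0) = 0
G(1) = mex{0} = 1
G(2) = mex{1,0} = 2
G(3) = mex{2,1} = 0
G(4) = mex{0,2} = 1
G(5) = mex{1,0} = 2
G(6) = mex{2,1} = 0
G(7) = mex{0,2} = 1
G(8) = mex{1,0,0} = 2
G(9) = mex{2,1,1} = 0
G(10) = mex{0,2,2} = 1
G(11) = mex{1,0,0,0} = 2
G(12) = mex{2,1,1,1} = 0
G(13) = mex{0,2,2,2} = 1
G(14) = mex{1,0,0,0} = 2
P-positions are exactly the n with G(n) = 0.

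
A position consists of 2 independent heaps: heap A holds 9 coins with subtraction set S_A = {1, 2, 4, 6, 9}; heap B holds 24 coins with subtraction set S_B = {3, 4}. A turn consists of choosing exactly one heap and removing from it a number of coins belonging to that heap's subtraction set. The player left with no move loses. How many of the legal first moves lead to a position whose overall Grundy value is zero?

0

Heap A, S = {1, 2, 4, 6, 9}:
n : 0 1 2 3 4 5 6 7 8 9
G : 0 1 2 0 1 2 3 4 0 1
G_A(9) = 1.
Heap B, S = {3, 4}:
G(0) = 0
G(1) = mex{} = 0
G(2) = mex{} = 0
G(3) = mex{0} = 1
G(4) = mex{0,0} = 1
G(5) = mex{0,0} = 1
G(6) = mex{1,0} = 2
G(7) = mex{1,1} = 0
G(8) = mex{1,1} = 0
G(9) = mex{2,1} = 0
G(10) = mex{0,2} = 1
G(11) = mex{0,0} = 1
G(12) = mex{0,0} = 1
G(13) = mex{1,0} = 2
G(14) = mex{1,1} = 0
G(15) = mex{1,1} = 0
G(16) = mex{2,1} = 0
G(17) = mex{0,2} = 1
G(18) = mex{0,0} = 1
G(19) = mex{0,0} = 1
G(20) = mex{1,0} = 2
G(21) = mex{1,1} = 0
G(22) = mex{1,1} = 0
G(23) = mex{2,1} = 0
G(24) = mex{0,2} = 1
G_B(24) = 1.
Combined Grundy value = 1 ⊕ 1 = 0.
A winning move leaves total XOR = 0, i.e. changes one component's Grundy value g to g ⊕ X where X is the current total.
Heap A: target g' = 1⊕0 = 1, but every legal move changes the Grundy value (mex property), so 0 moves.
Heap B: target g' = 1⊕0 = 1, but every legal move changes the Grundy value (mex property), so 0 moves.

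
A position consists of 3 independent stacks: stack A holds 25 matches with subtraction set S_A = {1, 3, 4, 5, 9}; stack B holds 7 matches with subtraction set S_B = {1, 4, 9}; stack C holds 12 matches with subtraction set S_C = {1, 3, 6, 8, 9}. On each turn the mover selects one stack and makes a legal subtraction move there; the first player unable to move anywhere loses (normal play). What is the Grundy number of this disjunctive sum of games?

5

Stack A, S = {1, 3, 4, 5, 9}:
G(0) = 0
G(1) = mex{0} = 1
G(2) = mex{1} = 0
G(3) = mex{0,0} = 1
G(4) = mex{1,1,0} = 2
G(5) = mex{2,0,1,0} = 3
G(6) = mex{3,1,0,1} = 2
G(7) = mex{2,2,1,0} = 3
G(8) = mex{3,3,2,1} = 0
G(9) = mex{0,2,3,2,0} = 1
G(10) = mex{1,3,2,3,1} = 0
G(11) = mex{0,0,3,2,0} = 1
G(12) = mex{1,1,0,3,1} = 2
G(13) = mex{2,0,1,0,2} = 3
G(14) = mex{3,1,0,1,3} = 2
G(15) = mex{2,2,1,0,2} = 3
G(16) = mex{3,3,2,1,3} = 0
G(17) = mex{0,2,3,2,0} = 1
G(18) = mex{1,3,2,3,1} = 0
G(19) = mex{0,0,3,2,0} = 1
G(20) = mex{1,1,0,3,1} = 2
G(21) = mex{2,0,1,0,2} = 3
G(22) = mex{3,1,0,1,3} = 2
G(23) = mex{2,2,1,0,2} = 3
G(24) = mex{3,3,2,1,3} = 0
G(25) = mex{0,2,3,2,0} = 1
G_A(25) = 1.
Stack B, S = {1, 4, 9}:
n : 0 1 2 3 4 5 6 7
G : 0 1 0 1 2 0 1 0
G_B(7) = 0.
Stack C, S = {1, 3, 6, 8, 9}:
G(0) = 0
G(1) = mex{0} = 1
G(2) = mex{1} = 0
G(3) = mex{0,0} = 1
G(4) = mex{1,1} = 0
G(5) = mex{0,0} = 1
G(6) = mex{1,1,0} = 2
G(7) = mex{2,0,1} = 3
G(8) = mex{3,1,0,0} = 2
G(9) = mex{2,2,1,1,0} = 3
G(10) = mex{3,3,0,0,1} = 2
G(11) = mex{2,2,1,1,0} = 3
G(12) = mex{3,3,2,0,1} = 4
G_C(12) = 4.
Combined Grundy value = 1 ⊕ 0 ⊕ 4 = 5.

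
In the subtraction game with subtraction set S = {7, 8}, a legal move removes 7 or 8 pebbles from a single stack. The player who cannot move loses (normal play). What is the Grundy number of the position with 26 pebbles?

1

n :  0  1  2  3  4  5  6  7  8  9 10 11 12 13 14 15 16 17 18 19 20 21 22 23 24 25 26
G :  0  0  0  0  0  0  0  1  1  1  1  1  1  1  2  0  0  0  0  0  0  0  1  1  1  1  1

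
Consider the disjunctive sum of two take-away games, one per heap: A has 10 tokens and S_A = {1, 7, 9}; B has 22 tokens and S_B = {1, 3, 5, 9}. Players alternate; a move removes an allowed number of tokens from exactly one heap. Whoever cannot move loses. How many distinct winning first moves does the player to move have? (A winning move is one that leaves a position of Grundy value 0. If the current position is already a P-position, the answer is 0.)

Heap A, S = {1, 7, 9}:
G(0) = 0
G(1) = mex{0} = 1
G(2) = mex{1} = 0
G(3) = mex{0} = 1
G(4) = mex{1} = 0
G(5) = mex{0} = 1
G(6) = mex{1} = 0
G(7) = mex{0,0} = 1
G(8) = mex{1,1} = 0
G(9) = mex{0,0,0} = 1
G(10) = mex{1,1,1} = 0
G_A(10) = 0.
Heap B, S = {1, 3, 5, 9}:
G(0) = 0
G(1) = mex{0} = 1
G(2) = mex{1} = 0
G(3) = mex{0,0} = 1
G(4) = mex{1,1} = 0
G(5) = mex{0,0,0} = 1
G(6) = mex{1,1,1} = 0
G(7) = mex{0,0,0} = 1
G(8) = mex{1,1,1} = 0
G(9) = mex{0,0,0,0} = 1
G(10) = mex{1,1,1,1} = 0
G(11) = mex{0,0,0,0} = 1
G(12) = mex{1,1,1,1} = 0
G(13) = mex{0,0,0,0} = 1
G(14) = mex{1,1,1,1} = 0
G(15) = mex{0,0,0,0} = 1
G(16) = mex{1,1,1,1} = 0
G(17) = mex{0,0,0,0} = 1
G(18) = mex{1,1,1,1} = 0
G(19) = mex{0,0,0,0} = 1
G(20) = mex{1,1,1,1} = 0
G(21) = mex{0,0,0,0} = 1
G(22) = mex{1,1,1,1} = 0
G_B(22) = 0.
Combined Grundy value = 0 ⊕ 0 = 0.
A winning move leaves total XOR = 0, i.e. changes one component's Grundy value g to g ⊕ X where X is the current total.
Heap A: target g' = 0⊕0 = 0, but every legal move changes the Grundy value (mex property), so 0 moves.
Heap B: target g' = 0⊕0 = 0, but every legal move changes the Grundy value (mex property), so 0 moves.

0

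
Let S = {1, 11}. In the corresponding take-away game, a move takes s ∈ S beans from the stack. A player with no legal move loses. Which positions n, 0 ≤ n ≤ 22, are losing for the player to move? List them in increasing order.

n :  0  1  2  3  4  5  6  7  8  9 10 11 12 13 14 15 16 17 18 19 20 21 22
G :  0  1  0  1  0  1  0  1  0  1  0  1  0  1  0  1  0  1  0  1  0  1  0
P-positions are exactly the n with G(n) = 0.

0, 2, 4, 6, 8, 10, 12, 14, 16, 18, 20, 22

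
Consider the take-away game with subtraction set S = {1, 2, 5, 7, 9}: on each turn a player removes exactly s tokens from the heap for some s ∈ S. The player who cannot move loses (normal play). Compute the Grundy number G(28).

0

G(0) = 0
G(1) = mex{0} = 1
G(2) = mex{1,0} = 2
G(3) = mex{2,1} = 0
G(4) = mex{0,2} = 1
G(5) = mex{1,0,0} = 2
G(6) = mex{2,1,1} = 0
G(7) = mex{0,2,2,0} = 1
G(8) = mex{1,0,0,1} = 2
G(9) = mex{2,1,1,2,0} = 3
G(10) = mex{3,2,2,0,1} = 4
G(11) = mex{4,3,0,1,2} = 5
G(12) = mex{5,4,1,2,0} = 3
G(13) = mex{3,5,2,0,1} = 4
G(14) = mex{4,3,3,1,2} = 0
G(15) = mex{0,4,4,2,0} = 1
G(16) = mex{1,0,5,3,1} = 2
G(17) = mex{2,1,3,4,2} = 0
G(18) = mex{0,2,4,5,3} = 1
G(19) = mex{1,0,0,3,4} = 2
G(20) = mex{2,1,1,4,5} = 0
G(21) = mex{0,2,2,0,3} = 1
G(22) = mex{1,0,0,1,4} = 2
G(23) = mex{2,1,1,2,0} = 3
G(24) = mex{3,2,2,0,1} = 4
G(25) = mex{4,3,0,1,2} = 5
G(26) = mex{5,4,1,2,0} = 3
G(27) = mex{3,5,2,0,1} = 4
G(28) = mex{4,3,3,1,2} = 0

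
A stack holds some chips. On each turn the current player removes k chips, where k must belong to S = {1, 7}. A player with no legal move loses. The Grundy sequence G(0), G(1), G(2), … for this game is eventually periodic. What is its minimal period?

2

n :  0  1  2  3  4  5  6  7  8  9 10 11 12 13 14
G :  0  1  0  1  0  1  0  1  0  1  0  1  0  1  0
G(n+2) = G(n) holds for n = 0,…,6 (a full window of length max(S) = 7), so the sequence is purely periodic with period 2.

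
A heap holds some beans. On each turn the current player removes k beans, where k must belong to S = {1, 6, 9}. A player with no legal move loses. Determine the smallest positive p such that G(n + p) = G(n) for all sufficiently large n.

5

n :  0  1  2  3  4  5  6  7  8  9 10 11 12 13 14 15 16 17 18 19 20 21 22 23 24 25 26
G :  0  1  0  1  0  1  2  0  1  2  3  2  0  1  0  1  2  0  1  0  1  2  0  1  0  1  2
From n = 11 onward G(n+5) = G(n); since this holds over max(S) = 9 consecutive positions the period is 5 (pre-period 11).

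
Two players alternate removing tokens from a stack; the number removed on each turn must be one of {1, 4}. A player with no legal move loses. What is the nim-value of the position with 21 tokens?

1

n :  0  1  2  3  4  5  6  7  8  9 10 11 12 13 14 15 16 17 18 19 20 21
G :  0  1  0  1  2  0  1  0  1  2  0  1  0  1  2  0  1  0  1  2  0  1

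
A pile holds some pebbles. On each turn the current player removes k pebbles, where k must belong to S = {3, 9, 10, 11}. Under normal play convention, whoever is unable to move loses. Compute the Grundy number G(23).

1

n :  0  1  2  3  4  5  6  7  8  9 10 11 12 13 14 15 16 17 18 19 20 21 22 23
G :  0  0  0  1  1  1  0  0  0  1  1  1  2  2  0  3  3  1  2  2  0  0  0  1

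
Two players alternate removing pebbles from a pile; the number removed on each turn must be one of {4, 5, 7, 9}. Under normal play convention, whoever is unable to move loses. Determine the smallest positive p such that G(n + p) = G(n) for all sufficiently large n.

G(0) = 0
G(1) = mex{} = 0
G(2) = mex{} = 0
G(3) = mex{} = 0
G(4) = mex{0} = 1
G(5) = mex{0,0} = 1
G(6) = mex{0,0} = 1
G(7) = mex{0,0,0} = 1
G(8) = mex{1,0,0} = 2
G(9) = mex{1,1,0,0} = 2
G(10) = mex{1,1,0,0} = 2
G(11) = mex{1,1,1,0} = 2
G(12) = mex{2,1,1,0} = 3
G(13) = mex{2,2,1,1} = 0
G(14) = mex{2,2,1,1} = 0
G(15) = mex{2,2,2,1} = 0
G(16) = mex{3,2,2,1} = 0
G(17) = mex{0,3,2,2} = 1
G(18) = mex{0,0,2,2} = 1
G(19) = mex{0,0,3,2} = 1
G(20) = mex{0,0,0,2} = 1
G(21) = mex{1,0,0,3} = 2
G(22) = mex{1,1,0,0} = 2
G(23) = mex{1,1,0,0} = 2
G(24) = mex{1,1,1,0} = 2
G(25) = mex{2,1,1,0} = 3
G(26) = mex{2,2,1,1} = 0
G(27) = mex{2,2,1,1} = 0
G(n+13) = G(n) holds for n = 0,…,8 (a full window of length max(S) = 9), so the sequence is purely periodic with period 13.

13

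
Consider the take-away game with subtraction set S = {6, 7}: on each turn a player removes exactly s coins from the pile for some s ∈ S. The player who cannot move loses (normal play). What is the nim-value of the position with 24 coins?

n :  0  1  2  3  4  5  6  7  8  9 10 11 12 13 14 15 16 17 18 19 20 21 22 23 24
G :  0  0  0  0  0  0  1  1  1  1  1  1  2  0  0  0  0  0  0  1  1  1  1  1  1

1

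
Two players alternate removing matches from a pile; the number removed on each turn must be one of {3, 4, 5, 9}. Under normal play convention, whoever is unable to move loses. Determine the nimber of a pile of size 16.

n :  0  1  2  3  4  5  6  7  8  9 10 11 12 13 14 15 16
G :  0  0  0  1  1  1  2  2  0  3  3  1  4  2  0  0  0

0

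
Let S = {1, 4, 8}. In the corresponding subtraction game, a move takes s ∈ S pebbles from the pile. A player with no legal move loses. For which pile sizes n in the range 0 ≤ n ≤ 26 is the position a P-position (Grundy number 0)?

0, 2, 5, 7, 12, 14, 17, 19, 24, 26

G(0) = 0
G(1) = mex{0} = 1
G(2) = mex{1} = 0
G(3) = mex{0} = 1
G(4) = mex{1,0} = 2
G(5) = mex{2,1} = 0
G(6) = mex{0,0} = 1
G(7) = mex{1,1} = 0
G(8) = mex{0,2,0} = 1
G(9) = mex{1,0,1} = 2
G(10) = mex{2,1,0} = 3
G(11) = mex{3,0,1} = 2
G(12) = mex{2,1,2} = 0
G(13) = mex{0,2,0} = 1
G(14) = mex{1,3,1} = 0
G(15) = mex{0,2,0} = 1
G(16) = mex{1,0,1} = 2
G(17) = mex{2,1,2} = 0
G(18) = mex{0,0,3} = 1
G(19) = mex{1,1,2} = 0
G(20) = mex{0,2,0} = 1
G(21) = mex{1,0,1} = 2
G(22) = mex{2,1,0} = 3
G(23) = mex{3,0,1} = 2
G(24) = mex{2,1,2} = 0
G(25) = mex{0,2,0} = 1
G(26) = mex{1,3,1} = 0
P-positions are exactly the n with G(n) = 0.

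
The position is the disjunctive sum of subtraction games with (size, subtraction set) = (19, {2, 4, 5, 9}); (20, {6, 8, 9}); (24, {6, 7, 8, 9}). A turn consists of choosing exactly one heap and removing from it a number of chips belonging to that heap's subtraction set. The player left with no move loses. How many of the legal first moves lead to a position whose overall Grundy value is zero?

Heap A, S = {2, 4, 5, 9}:
G(0) = 0
G(1) = mex{} = 0
G(2) = mex{0} = 1
G(3) = mex{0} = 1
G(4) = mex{1,0} = 2
G(5) = mex{1,0,0} = 2
G(6) = mex{2,1,0} = 3
G(7) = mex{2,1,1} = 0
G(8) = mex{3,2,1} = 0
G(9) = mex{0,2,2,0} = 1
G(10) = mex{0,3,2,0} = 1
G(11) = mex{1,0,3,1} = 2
G(12) = mex{1,0,0,1} = 2
G(13) = mex{2,1,0,2} = 3
G(14) = mex{2,1,1,2} = 0
G(15) = mex{3,2,1,3} = 0
G(16) = mex{0,2,2,0} = 1
G(17) = mex{0,3,2,0} = 1
G(18) = mex{1,0,3,1} = 2
G(19) = mex{1,0,0,1} = 2
G_A(19) = 2.
Heap B, S = {6, 8, 9}:
n :  0  1  2  3  4  5  6  7  8  9 10 11 12 13 14 15 16 17 18 19 20
G :  0  0  0  0  0  0  1  1  1  1  1  1  2  2  2  0  0  0  0  0  0
G_B(20) = 0.
Heap C, S = {6, 7, 8, 9}:
n :  0  1  2  3  4  5  6  7  8  9 10 11 12 13 14 15 16 17 18 19 20 21 22 23 24
G :  0  0  0  0  0  0  1  1  1  1  1  1  2  2  2  0  0  0  0  0  0  1  1  1  1
G_C(24) = 1.
Combined Grundy value = 2 ⊕ 0 ⊕ 1 = 3.
A winning move leaves total XOR = 0, i.e. changes one component's Grundy value g to g ⊕ X where X is the current total.
Heap A: need g' = 2⊕3 = 1. Options: 19−2→G=1, 19−4→G=0, 19−5→G=0, 19−9→G=1. Hits: 2.
Heap B: need g' = 0⊕3 = 3. Options: 20−6→G=2, 20−8→G=2, 20−9→G=1. Hits: 0.
Heap C: need g' = 1⊕3 = 2. Options: 24−6→G=0, 24−7→G=0, 24−8→G=0, 24−9→G=0. Hits: 0.

2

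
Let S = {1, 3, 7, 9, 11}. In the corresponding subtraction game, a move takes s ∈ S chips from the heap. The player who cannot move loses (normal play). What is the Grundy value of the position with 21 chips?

n :  0  1  2  3  4  5  6  7  8  9 10 11 12 13 14 15 16 17 18 19 20 21
G :  0  1  0  1  0  1  0  1  0  1  0  1  0  1  0  1  0  1  0  1  0  1

1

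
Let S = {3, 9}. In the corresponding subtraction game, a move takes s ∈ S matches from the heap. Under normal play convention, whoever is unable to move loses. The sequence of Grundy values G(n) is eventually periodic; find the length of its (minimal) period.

n :  0  1  2  3  4  5  6  7  8  9 10 11 12 13 14 15 16
G :  0  0  0  1  1  1  0  0  0  1  1  1  0  0  0  1  1
G(n+6) = G(n) holds for n = 0,…,8 (a full window of length max(S) = 9), so the sequence is purely periodic with period 6.

6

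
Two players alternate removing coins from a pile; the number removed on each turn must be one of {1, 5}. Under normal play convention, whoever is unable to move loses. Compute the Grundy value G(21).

n :  0  1  2  3  4  5  6  7  8  9 10 11 12 13 14 15 16 17 18 19 20 21
G :  0  1  0  1  0  1  0  1  0  1  0  1  0  1  0  1  0  1  0  1  0  1

1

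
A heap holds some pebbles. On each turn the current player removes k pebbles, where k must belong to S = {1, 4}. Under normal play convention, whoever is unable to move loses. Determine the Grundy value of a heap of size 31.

G(0) = 0
G(1) = mex{0} = 1
G(2) = mex{1} = 0
G(3) = mex{0} = 1
G(4) = mex{1,0} = 2
G(5) = mex{2,1} = 0
G(6) = mex{0,0} = 1
G(7) = mex{1,1} = 0
G(8) = mex{0,2} = 1
G(9) = mex{1,0} = 2
G(10) = mex{2,1} = 0
G(11) = mex{0,0} = 1
G(12) = mex{1,1} = 0
G(13) = mex{0,2} = 1
G(14) = mex{1,0} = 2
G(15) = mex{2,1} = 0
G(16) = mex{0,0} = 1
G(17) = mex{1,1} = 0
G(18) = mex{0,2} = 1
G(19) = mex{1,0} = 2
G(20) = mex{2,1} = 0
G(21) = mex{0,0} = 1
G(22) = mex{1,1} = 0
G(23) = mex{0,2} = 1
G(24) = mex{1,0} = 2
G(25) = mex{2,1} = 0
G(26) = mex{0,0} = 1
G(27) = mex{1,1} = 0
G(28) = mex{0,2} = 1
G(29) = mex{1,0} = 2
G(30) = mex{2,1} = 0
G(31) = mex{0,0} = 1

1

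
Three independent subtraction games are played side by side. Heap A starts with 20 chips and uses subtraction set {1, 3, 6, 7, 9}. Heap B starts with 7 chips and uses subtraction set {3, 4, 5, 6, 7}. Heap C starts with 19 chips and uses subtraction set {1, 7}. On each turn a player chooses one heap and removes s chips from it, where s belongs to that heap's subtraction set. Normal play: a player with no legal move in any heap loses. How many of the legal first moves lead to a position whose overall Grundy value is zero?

4

Heap A, S = {1, 3, 6, 7, 9}:
G(0) = 0
G(1) = mex{0} = 1
G(2) = mex{1} = 0
G(3) = mex{0,0} = 1
G(4) = mex{1,1} = 0
G(5) = mex{0,0} = 1
G(6) = mex{1,1,0} = 2
G(7) = mex{2,0,1,0} = 3
G(8) = mex{3,1,0,1} = 2
G(9) = mex{2,2,1,0,0} = 3
G(10) = mex{3,3,0,1,1} = 2
G(11) = mex{2,2,1,0,0} = 3
G(12) = mex{3,3,2,1,1} = 0
G(13) = mex{0,2,3,2,0} = 1
G(14) = mex{1,3,2,3,1} = 0
G(15) = mex{0,0,3,2,2} = 1
G(16) = mex{1,1,2,3,3} = 0
G(17) = mex{0,0,3,2,2} = 1
G(18) = mex{1,1,0,3,3} = 2
G(19) = mex{2,0,1,0,2} = 3
G(20) = mex{3,1,0,1,3} = 2
G_A(20) = 2.
Heap B, S = {3, 4, 5, 6, 7}:
G(0) = 0
G(1) = mex{} = 0
G(2) = mex{} = 0
G(3) = mex{0} = 1
G(4) = mex{0,0} = 1
G(5) = mex{0,0,0} = 1
G(6) = mex{1,0,0,0} = 2
G(7) = mex{1,1,0,0,0} = 2
G_B(7) = 2.
Heap C, S = {1, 7}:
G(0) = 0
G(1) = mex{0} = 1
G(2) = mex{1} = 0
G(3) = mex{0} = 1
G(4) = mex{1} = 0
G(5) = mex{0} = 1
G(6) = mex{1} = 0
G(7) = mex{0,0} = 1
G(8) = mex{1,1} = 0
G(9) = mex{0,0} = 1
G(10) = mex{1,1} = 0
G(11) = mex{0,0} = 1
G(12) = mex{1,1} = 0
G(13) = mex{0,0} = 1
G(14) = mex{1,1} = 0
G(15) = mex{0,0} = 1
G(16) = mex{1,1} = 0
G(17) = mex{0,0} = 1
G(18) = mex{1,1} = 0
G(19) = mex{0,0} = 1
G_C(19) = 1.
Combined Grundy value = 2 ⊕ 2 ⊕ 1 = 1.
A winning move leaves total XOR = 0, i.e. changes one component's Grundy value g to g ⊕ X where X is the current total.
Heap A: need g' = 2⊕1 = 3. Options: 20−1→G=3, 20−3→G=1, 20−6→G=0, 20−7→G=1, 20−9→G=3. Hits: 2.
Heap B: need g' = 2⊕1 = 3. Options: 7−3→G=1, 7−4→G=1, 7−5→G=0, 7−6→G=0, 7−7→G=0. Hits: 0.
Heap C: need g' = 1⊕1 = 0. Options: 19−1→G=0, 19−7→G=0. Hits: 2.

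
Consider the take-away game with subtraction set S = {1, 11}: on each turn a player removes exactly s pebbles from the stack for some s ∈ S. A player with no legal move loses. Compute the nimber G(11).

n :  0  1  2  3  4  5  6  7  8  9 10 11
G :  0  1  0  1  0  1  0  1  0  1  0  1

1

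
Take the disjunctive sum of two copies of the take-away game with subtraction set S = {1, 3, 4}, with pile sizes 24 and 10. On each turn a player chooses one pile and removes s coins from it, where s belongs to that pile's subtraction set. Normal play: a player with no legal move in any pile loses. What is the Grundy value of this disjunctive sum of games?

0

All piles use S = {1, 3, 4}:
n :  0  1  2  3  4  5  6  7  8  9 10 11 12 13 14 15 16 17 18 19 20 21 22 23 24
G :  0  1  0  1  2  3  2  0  1  0  1  2  3  2  0  1  0  1  2  3  2  0  1  0  1
Pile A: G(24) = 1.
Pile B: G(10) = 1.
Combined Grundy value = 1 ⊕ 1 = 0.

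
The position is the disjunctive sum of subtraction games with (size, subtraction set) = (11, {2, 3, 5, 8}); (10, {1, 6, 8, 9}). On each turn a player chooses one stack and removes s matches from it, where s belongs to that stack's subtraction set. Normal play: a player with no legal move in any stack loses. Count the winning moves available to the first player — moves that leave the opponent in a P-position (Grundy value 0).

Stack A, S = {2, 3, 5, 8}:
G(0) = 0
G(1) = mex{} = 0
G(2) = mex{0} = 1
G(3) = mex{0,0} = 1
G(4) = mex{1,0} = 2
G(5) = mex{1,1,0} = 2
G(6) = mex{2,1,0} = 3
G(7) = mex{2,2,1} = 0
G(8) = mex{3,2,1,0} = 4
G(9) = mex{0,3,2,0} = 1
G(10) = mex{4,0,2,1} = 3
G(11) = mex{1,4,3,1} = 0
G_A(11) = 0.
Stack B, S = {1, 6, 8, 9}:
n :  0  1  2  3  4  5  6  7  8  9 10
G :  0  1  0  1  0  1  2  0  1  2  3
G_B(10) = 3.
Combined Grundy value = 0 ⊕ 3 = 3.
A winning move leaves total XOR = 0, i.e. changes one component's Grundy value g to g ⊕ X where X is the current total.
Stack A: need g' = 0⊕3 = 3. Options: 11−2→G=1, 11−3→G=4, 11−5→G=3, 11−8→G=1. Hits: 1.
Stack B: need g' = 3⊕3 = 0. Options: 10−1→G=2, 10−6→G=0, 10−8→G=0, 10−9→G=1. Hits: 2.

3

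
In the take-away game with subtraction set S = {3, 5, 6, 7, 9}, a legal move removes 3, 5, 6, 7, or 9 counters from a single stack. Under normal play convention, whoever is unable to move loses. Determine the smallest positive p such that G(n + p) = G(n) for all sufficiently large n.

n :  0  1  2  3  4  5  6  7  8  9 10 11 12 13 14 15 16 17 18 19 20 21 22 23 24 25
G :  0  0  0  1  1  1  2  2  2  3  3  3  0  0  0  1  1  1  2  2  2  3  3  3  0  0
G(n+12) = G(n) holds for n = 0,…,8 (a full window of length max(S) = 9), so the sequence is purely periodic with period 12.

12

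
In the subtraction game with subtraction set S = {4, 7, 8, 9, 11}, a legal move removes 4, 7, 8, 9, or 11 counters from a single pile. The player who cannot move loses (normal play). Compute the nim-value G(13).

n :  0  1  2  3  4  5  6  7  8  9 10 11 12 13
G :  0  0  0  0  1  1  1  1  2  2  2  2  3  3

3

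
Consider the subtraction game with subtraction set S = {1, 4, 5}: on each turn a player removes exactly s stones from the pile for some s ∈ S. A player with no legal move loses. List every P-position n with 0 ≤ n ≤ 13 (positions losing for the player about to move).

n :  0  1  2  3  4  5  6  7  8  9 10 11 12 13
G :  0  1  0  1  2  3  2  3  0  1  0  1  2  3
P-positions are exactly the n with G(n) = 0.

0, 2, 8, 10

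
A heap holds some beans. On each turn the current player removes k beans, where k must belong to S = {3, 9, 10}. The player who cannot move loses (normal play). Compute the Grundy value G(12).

n :  0  1  2  3  4  5  6  7  8  9 10 11 12
G :  0  0  0  1  1  1  0  0  0  1  1  1  2

2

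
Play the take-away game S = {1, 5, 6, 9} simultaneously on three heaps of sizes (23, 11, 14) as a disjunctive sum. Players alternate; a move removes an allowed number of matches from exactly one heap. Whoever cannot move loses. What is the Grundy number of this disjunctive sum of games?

0

All heaps use S = {1, 5, 6, 9}:
n :  0  1  2  3  4  5  6  7  8  9 10 11 12 13 14 15 16 17 18 19 20 21 22 23
G :  0  1  0  1  0  1  2  3  2  3  2  3  0  1  0  1  0  1  2  3  2  3  2  3
Heap A: G(23) = 3.
Heap B: G(11) = 3.
Heap C: G(14) = 0.
Combined Grundy value = 3 ⊕ 3 ⊕ 0 = 0.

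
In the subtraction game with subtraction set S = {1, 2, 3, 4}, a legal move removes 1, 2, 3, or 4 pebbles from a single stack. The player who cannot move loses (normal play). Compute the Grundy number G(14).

n :  0  1  2  3  4  5  6  7  8  9 10 11 12 13 14
G :  0  1  2  3  4  0  1  2  3  4  0  1  2  3  4

4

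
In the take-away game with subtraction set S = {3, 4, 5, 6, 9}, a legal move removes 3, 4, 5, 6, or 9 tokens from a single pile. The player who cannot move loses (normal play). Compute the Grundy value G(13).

0

G(0) = 0
G(1) = mex{} = 0
G(2) = mex{} = 0
G(3) = mex{0} = 1
G(4) = mex{0,0} = 1
G(5) = mex{0,0,0} = 1
G(6) = mex{1,0,0,0} = 2
G(7) = mex{1,1,0,0} = 2
G(8) = mex{1,1,1,0} = 2
G(9) = mex{2,1,1,1,0} = 3
G(10) = mex{2,2,1,1,0} = 3
G(11) = mex{2,2,2,1,0} = 3
G(12) = mex{3,2,2,2,1} = 0
G(13) = mex{3,3,2,2,1} = 0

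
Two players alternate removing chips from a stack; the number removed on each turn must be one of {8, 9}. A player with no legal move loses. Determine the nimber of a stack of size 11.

n :  0  1  2  3  4  5  6  7  8  9 10 11
G :  0  0  0  0  0  0  0  0  1  1  1  1

1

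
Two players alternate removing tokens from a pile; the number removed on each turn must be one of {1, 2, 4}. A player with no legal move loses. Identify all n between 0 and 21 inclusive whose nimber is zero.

0, 3, 6, 9, 12, 15, 18, 21

n :  0  1  2  3  4  5  6  7  8  9 10 11 12 13 14 15 16 17 18 19 20 21
G :  0  1  2  0  1  2  0  1  2  0  1  2  0  1  2  0  1  2  0  1  2  0
P-positions are exactly the n with G(n) = 0.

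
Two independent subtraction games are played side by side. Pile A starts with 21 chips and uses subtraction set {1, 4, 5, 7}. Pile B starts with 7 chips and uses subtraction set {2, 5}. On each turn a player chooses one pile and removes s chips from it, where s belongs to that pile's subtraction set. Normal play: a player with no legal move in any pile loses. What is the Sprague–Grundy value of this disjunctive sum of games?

Pile A, S = {1, 4, 5, 7}:
n :  0  1  2  3  4  5  6  7  8  9 10 11 12 13 14 15 16 17 18 19 20 21
G :  0  1  0  1  2  3  2  3  0  1  0  1  2  3  2  3  0  1  0  1  2  3
G_A(21) = 3.
Pile B, S = {2, 5}:
G(0) = 0
G(1) = mex{} = 0
G(2) = mex{0} = 1
G(3) = mex{0} = 1
G(4) = mex{1} = 0
G(5) = mex{1,0} = 2
G(6) = mex{0,0} = 1
G(7) = mex{2,1} = 0
G_B(7) = 0.
Combined Grundy value = 3 ⊕ 0 = 3.

3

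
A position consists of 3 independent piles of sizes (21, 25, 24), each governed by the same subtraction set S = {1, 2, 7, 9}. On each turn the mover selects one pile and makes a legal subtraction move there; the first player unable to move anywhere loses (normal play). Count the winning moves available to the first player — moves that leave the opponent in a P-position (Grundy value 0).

1

All piles use S = {1, 2, 7, 9}:
G(0) = 0
G(1) = mex{0} = 1
G(2) = mex{1,0} = 2
G(3) = mex{2,1} = 0
G(4) = mex{0,2} = 1
G(5) = mex{1,0} = 2
G(6) = mex{2,1} = 0
G(7) = mex{0,2,0} = 1
G(8) = mex{1,0,1} = 2
G(9) = mex{2,1,2,0} = 3
G(10) = mex{3,2,0,1} = 4
G(11) = mex{4,3,1,2} = 0
G(12) = mex{0,4,2,0} = 1
G(13) = mex{1,0,0,1} = 2
G(14) = mex{2,1,1,2} = 0
G(15) = mex{0,2,2,0} = 1
G(16) = mex{1,0,3,1} = 2
G(17) = mex{2,1,4,2} = 0
G(18) = mex{0,2,0,3} = 1
G(19) = mex{1,0,1,4} = 2
G(20) = mex{2,1,2,0} = 3
G(21) = mex{3,2,0,1} = 4
G(22) = mex{4,3,1,2} = 0
G(23) = mex{0,4,2,0} = 1
G(24) = mex{1,0,0,1} = 2
G(25) = mex{2,1,1,2} = 0
Pile A: G(21) = 4.
Pile B: G(25) = 0.
Pile C: G(24) = 2.
Combined Grundy value = 4 ⊕ 0 ⊕ 2 = 6.
A winning move leaves total XOR = 0, i.e. changes one component's Grundy value g to g ⊕ X where X is the current total.
Pile A: need g' = 4⊕6 = 2. Options: 21−1→G=3, 21−2→G=2, 21−7→G=0, 21−9→G=1. Hits: 1.
Pile B: need g' = 0⊕6 = 6. Options: 25−1→G=2, 25−2→G=1, 25−7→G=1, 25−9→G=2. Hits: 0.
Pile C: need g' = 2⊕6 = 4. Options: 24−1→G=1, 24−2→G=0, 24−7→G=0, 24−9→G=1. Hits: 0.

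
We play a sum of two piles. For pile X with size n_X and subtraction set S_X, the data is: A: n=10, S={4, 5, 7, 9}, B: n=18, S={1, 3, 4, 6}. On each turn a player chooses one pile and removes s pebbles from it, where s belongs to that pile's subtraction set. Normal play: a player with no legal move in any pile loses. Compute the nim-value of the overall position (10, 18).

0

Pile A, S = {4, 5, 7, 9}:
n :  0  1  2  3  4  5  6  7  8  9 10
G :  0  0  0  0  1  1  1  1  2  2  2
G_A(10) = 2.
Pile B, S = {1, 3, 4, 6}:
n :  0  1  2  3  4  5  6  7  8  9 10 11 12 13 14 15 16 17 18
G :  0  1  0  1  2  3  2  0  1  0  1  2  3  2  0  1  0  1  2
G_B(18) = 2.
Combined Grundy value = 2 ⊕ 2 = 0.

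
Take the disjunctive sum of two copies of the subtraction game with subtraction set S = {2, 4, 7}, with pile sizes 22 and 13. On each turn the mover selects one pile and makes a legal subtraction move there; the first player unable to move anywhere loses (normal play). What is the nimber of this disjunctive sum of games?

0

All piles use S = {2, 4, 7}:
G(0) = 0
G(1) = mex{} = 0
G(2) = mex{0} = 1
G(3) = mex{0} = 1
G(4) = mex{1,0} = 2
G(5) = mex{1,0} = 2
G(6) = mex{2,1} = 0
G(7) = mex{2,1,0} = 3
G(8) = mex{0,2,0} = 1
G(9) = mex{3,2,1} = 0
G(10) = mex{1,0,1} = 2
G(11) = mex{0,3,2} = 1
G(12) = mex{2,1,2} = 0
G(13) = mex{1,0,0} = 2
G(14) = mex{0,2,3} = 1
G(15) = mex{2,1,1} = 0
G(16) = mex{1,0,0} = 2
G(17) = mex{0,2,2} = 1
G(18) = mex{2,1,1} = 0
G(19) = mex{1,0,0} = 2
G(20) = mex{0,2,2} = 1
G(21) = mex{2,1,1} = 0
G(22) = mex{1,0,0} = 2
Pile A: G(22) = 2.
Pile B: G(13) = 2.
Combined Grundy value = 2 ⊕ 2 = 0.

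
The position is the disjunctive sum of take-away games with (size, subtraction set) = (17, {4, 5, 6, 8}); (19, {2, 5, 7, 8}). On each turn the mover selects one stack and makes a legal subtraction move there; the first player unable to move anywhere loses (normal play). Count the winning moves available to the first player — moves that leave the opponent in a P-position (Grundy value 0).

Stack A, S = {4, 5, 6, 8}:
G(0) = 0
G(1) = mex{} = 0
G(2) = mex{} = 0
G(3) = mex{} = 0
G(4) = mex{0} = 1
G(5) = mex{0,0} = 1
G(6) = mex{0,0,0} = 1
G(7) = mex{0,0,0} = 1
G(8) = mex{1,0,0,0} = 2
G(9) = mex{1,1,0,0} = 2
G(10) = mex{1,1,1,0} = 2
G(11) = mex{1,1,1,0} = 2
G(12) = mex{2,1,1,1} = 0
G(13) = mex{2,2,1,1} = 0
G(14) = mex{2,2,2,1} = 0
G(15) = mex{2,2,2,1} = 0
G(16) = mex{0,2,2,2} = 1
G(17) = mex{0,0,2,2} = 1
G_A(17) = 1.
Stack B, S = {2, 5, 7, 8}:
n :  0  1  2  3  4  5  6  7  8  9 10 11 12 13 14 15 16 17 18 19
G :  0  0  1  1  0  2  1  3  2  2  0  3  1  0  0  1  1  3  2  2
G_B(19) = 2.
Combined Grundy value = 1 ⊕ 2 = 3.
A winning move leaves total XOR = 0, i.e. changes one component's Grundy value g to g ⊕ X where X is the current total.
Stack A: need g' = 1⊕3 = 2. Options: 17−4→G=0, 17−5→G=0, 17−6→G=2, 17−8→G=2. Hits: 2.
Stack B: need g' = 2⊕3 = 1. Options: 19−2→G=3, 19−5→G=0, 19−7→G=1, 19−8→G=3. Hits: 1.

3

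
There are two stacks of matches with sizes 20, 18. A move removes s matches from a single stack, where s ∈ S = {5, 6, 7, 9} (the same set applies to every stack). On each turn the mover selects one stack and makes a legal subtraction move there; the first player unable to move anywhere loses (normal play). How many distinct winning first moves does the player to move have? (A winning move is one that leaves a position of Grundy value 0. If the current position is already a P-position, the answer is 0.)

All stacks use S = {5, 6, 7, 9}:
G(0) = 0
G(1) = mex{} = 0
G(2) = mex{} = 0
G(3) = mex{} = 0
G(4) = mex{} = 0
G(5) = mex{0} = 1
G(6) = mex{0,0} = 1
G(7) = mex{0,0,0} = 1
G(8) = mex{0,0,0} = 1
G(9) = mex{0,0,0,0} = 1
G(10) = mex{1,0,0,0} = 2
G(11) = mex{1,1,0,0} = 2
G(12) = mex{1,1,1,0} = 2
G(13) = mex{1,1,1,0} = 2
G(14) = mex{1,1,1,1} = 0
G(15) = mex{2,1,1,1} = 0
G(16) = mex{2,2,1,1} = 0
G(17) = mex{2,2,2,1} = 0
G(18) = mex{2,2,2,1} = 0
G(19) = mex{0,2,2,2} = 1
G(20) = mex{0,0,2,2} = 1
Stack A: G(20) = 1.
Stack B: G(18) = 0.
Combined Grundy value = 1 ⊕ 0 = 1.
A winning move leaves total XOR = 0, i.e. changes one component's Grundy value g to g ⊕ X where X is the current total.
Stack A: need g' = 1⊕1 = 0. Options: 20−5→G=0, 20−6→G=0, 20−7→G=2, 20−9→G=2. Hits: 2.
Stack B: need g' = 0⊕1 = 1. Options: 18−5→G=2, 18−6→G=2, 18−7→G=2, 18−9→G=1. Hits: 1.

3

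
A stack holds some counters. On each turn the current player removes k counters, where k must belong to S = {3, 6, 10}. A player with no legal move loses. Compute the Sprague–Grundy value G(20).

2

n :  0  1  2  3  4  5  6  7  8  9 10 11 12 13 14 15 16 17 18 19 20
G :  0  0  0  1  1  1  2  2  2  0  3  3  1  0  0  2  1  1  0  2  2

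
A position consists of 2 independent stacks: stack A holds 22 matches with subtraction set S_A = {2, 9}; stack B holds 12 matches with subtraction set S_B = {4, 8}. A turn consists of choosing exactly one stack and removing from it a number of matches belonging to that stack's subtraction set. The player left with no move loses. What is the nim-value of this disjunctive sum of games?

Stack A, S = {2, 9}:
n :  0  1  2  3  4  5  6  7  8  9 10 11 12 13 14 15 16 17 18 19 20 21 22
G :  0  0  1  1  0  0  1  1  0  2  1  0  0  1  1  0  0  1  1  0  2  1  0
G_A(22) = 0.
Stack B, S = {4, 8}:
n :  0  1  2  3  4  5  6  7  8  9 10 11 12
G :  0  0  0  0  1  1  1  1  2  2  2  2  0
G_B(12) = 0.
Combined Grundy value = 0 ⊕ 0 = 0.

0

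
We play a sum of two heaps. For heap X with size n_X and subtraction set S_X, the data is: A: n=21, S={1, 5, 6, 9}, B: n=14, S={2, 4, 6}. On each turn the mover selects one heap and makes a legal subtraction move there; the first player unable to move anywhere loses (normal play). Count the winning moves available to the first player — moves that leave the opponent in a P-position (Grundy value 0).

Heap A, S = {1, 5, 6, 9}:
G(0) = 0
G(1) = mex{0} = 1
G(2) = mex{1} = 0
G(3) = mex{0} = 1
G(4) = mex{1} = 0
G(5) = mex{0,0} = 1
G(6) = mex{1,1,0} = 2
G(7) = mex{2,0,1} = 3
G(8) = mex{3,1,0} = 2
G(9) = mex{2,0,1,0} = 3
G(10) = mex{3,1,0,1} = 2
G(11) = mex{2,2,1,0} = 3
G(12) = mex{3,3,2,1} = 0
G(13) = mex{0,2,3,0} = 1
G(14) = mex{1,3,2,1} = 0
G(15) = mex{0,2,3,2} = 1
G(16) = mex{1,3,2,3} = 0
G(17) = mex{0,0,3,2} = 1
G(18) = mex{1,1,0,3} = 2
G(19) = mex{2,0,1,2} = 3
G(20) = mex{3,1,0,3} = 2
G(21) = mex{2,0,1,0} = 3
G_A(21) = 3.
Heap B, S = {2, 4, 6}:
n :  0  1  2  3  4  5  6  7  8  9 10 11 12 13 14
G :  0  0  1  1  2  2  3  3  0  0  1  1  2  2  3
G_B(14) = 3.
Combined Grundy value = 3 ⊕ 3 = 0.
A winning move leaves total XOR = 0, i.e. changes one component's Grundy value g to g ⊕ X where X is the current total.
Heap A: target g' = 3⊕0 = 3, but every legal move changes the Grundy value (mex property), so 0 moves.
Heap B: target g' = 3⊕0 = 3, but every legal move changes the Grundy value (mex property), so 0 moves.

0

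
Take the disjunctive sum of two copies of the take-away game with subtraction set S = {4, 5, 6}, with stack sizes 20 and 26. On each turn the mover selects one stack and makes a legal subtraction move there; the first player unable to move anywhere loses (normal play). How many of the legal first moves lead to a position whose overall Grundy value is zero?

6

All stacks use S = {4, 5, 6}:
G(0) = 0
G(1) = mex{} = 0
G(2) = mex{} = 0
G(3) = mex{} = 0
G(4) = mex{0} = 1
G(5) = mex{0,0} = 1
G(6) = mex{0,0,0} = 1
G(7) = mex{0,0,0} = 1
G(8) = mex{1,0,0} = 2
G(9) = mex{1,1,0} = 2
G(10) = mex{1,1,1} = 0
G(11) = mex{1,1,1} = 0
G(12) = mex{2,1,1} = 0
G(13) = mex{2,2,1} = 0
G(14) = mex{0,2,2} = 1
G(15) = mex{0,0,2} = 1
G(16) = mex{0,0,0} = 1
G(17) = mex{0,0,0} = 1
G(18) = mex{1,0,0} = 2
G(19) = mex{1,1,0} = 2
G(20) = mex{1,1,1} = 0
G(21) = mex{1,1,1} = 0
G(22) = mex{2,1,1} = 0
G(23) = mex{2,2,1} = 0
G(24) = mex{0,2,2} = 1
G(25) = mex{0,0,2} = 1
G(26) = mex{0,0,0} = 1
Stack A: G(20) = 0.
Stack B: G(26) = 1.
Combined Grundy value = 0 ⊕ 1 = 1.
A winning move leaves total XOR = 0, i.e. changes one component's Grundy value g to g ⊕ X where X is the current total.
Stack A: need g' = 0⊕1 = 1. Options: 20−4→G=1, 20−5→G=1, 20−6→G=1. Hits: 3.
Stack B: need g' = 1⊕1 = 0. Options: 26−4→G=0, 26−5→G=0, 26−6→G=0. Hits: 3.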